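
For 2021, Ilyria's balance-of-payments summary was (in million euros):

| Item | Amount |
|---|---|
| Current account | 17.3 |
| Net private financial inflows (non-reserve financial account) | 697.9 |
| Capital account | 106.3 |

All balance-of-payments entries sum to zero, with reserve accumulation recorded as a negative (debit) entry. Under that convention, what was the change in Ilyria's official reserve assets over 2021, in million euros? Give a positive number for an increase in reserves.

Official reserve transactions balance = -(17.3 + 106.3 + 697.9) = -821.5
An accumulation of reserves is recorded as a debit (negative entry), so the change in the stock of reserves is the negative of that balance.
Change in official reserves = -(-821.5) = 821.5

821.5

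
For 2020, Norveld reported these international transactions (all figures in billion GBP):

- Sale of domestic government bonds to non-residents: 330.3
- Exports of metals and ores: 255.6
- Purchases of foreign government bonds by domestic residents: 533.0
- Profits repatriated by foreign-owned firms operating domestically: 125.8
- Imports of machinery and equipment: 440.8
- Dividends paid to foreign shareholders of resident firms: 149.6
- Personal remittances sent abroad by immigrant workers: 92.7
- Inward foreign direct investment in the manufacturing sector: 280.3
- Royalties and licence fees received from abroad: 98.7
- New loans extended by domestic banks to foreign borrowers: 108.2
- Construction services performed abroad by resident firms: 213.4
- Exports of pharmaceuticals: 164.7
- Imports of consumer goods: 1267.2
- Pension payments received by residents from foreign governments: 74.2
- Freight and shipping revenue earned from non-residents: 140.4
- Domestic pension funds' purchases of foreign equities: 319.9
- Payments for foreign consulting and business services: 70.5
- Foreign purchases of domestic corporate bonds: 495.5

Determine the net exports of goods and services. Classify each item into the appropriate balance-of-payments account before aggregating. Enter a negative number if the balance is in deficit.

-905.7

Goods: 164.7 - 440.8 + 255.6 - 1267.2 = -1287.7
Services: 213.4 - 70.5 + 98.7 + 140.4 = 382.0
Trade balance = -1287.7 + 382.0 = -905.7
(Excluded from the trade balance — financial account: sale of domestic government bonds to non-residents 330.3, purchases of foreign government bonds by domestic residents 533.0, inward foreign direct investment in the manufacturing sector 280.3, new loans extended by domestic banks to foreign borrowers 108.2, domestic pension funds' purchases of foreign equities 319.9, foreign purchases of domestic corporate bonds 495.5; primary income: profits repatriated by foreign-owned firms operating domestically 125.8, dividends paid to foreign shareholders of resident firms 149.6; secondary income: personal remittances sent abroad by immigrant workers 92.7, pension payments received by residents from foreign governments 74.2.)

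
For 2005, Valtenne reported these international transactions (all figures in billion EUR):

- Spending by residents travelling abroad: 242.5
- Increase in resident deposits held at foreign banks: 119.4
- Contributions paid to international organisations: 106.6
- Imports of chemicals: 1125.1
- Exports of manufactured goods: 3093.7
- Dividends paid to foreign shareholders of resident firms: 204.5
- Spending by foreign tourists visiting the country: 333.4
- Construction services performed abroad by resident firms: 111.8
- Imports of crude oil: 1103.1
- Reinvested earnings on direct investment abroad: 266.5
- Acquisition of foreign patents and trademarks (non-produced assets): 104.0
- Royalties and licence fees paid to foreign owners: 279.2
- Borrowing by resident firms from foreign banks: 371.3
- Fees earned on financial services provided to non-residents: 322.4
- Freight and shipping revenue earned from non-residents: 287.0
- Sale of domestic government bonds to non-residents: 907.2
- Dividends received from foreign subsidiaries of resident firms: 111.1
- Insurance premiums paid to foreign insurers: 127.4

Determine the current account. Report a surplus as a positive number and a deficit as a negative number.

Goods: -1103.1 - 1125.1 + 3093.7 = 865.5
Services: -279.2 + 333.4 + 287.0 + 322.4 - 127.4 + 111.8 - 242.5 = 405.5
Primary income: 111.1 + 266.5 - 204.5 = 173.1
Secondary income: -106.6
Current account = 865.5 + 405.5 + 173.1 + (-106.6) = 1337.5
(Excluded from the current account — financial account: increase in resident deposits held at foreign banks 119.4, borrowing by resident firms from foreign banks 371.3, sale of domestic government bonds to non-residents 907.2; capital account: acquisition of foreign patents and trademarks (non-produced assets) 104.0.)

1337.5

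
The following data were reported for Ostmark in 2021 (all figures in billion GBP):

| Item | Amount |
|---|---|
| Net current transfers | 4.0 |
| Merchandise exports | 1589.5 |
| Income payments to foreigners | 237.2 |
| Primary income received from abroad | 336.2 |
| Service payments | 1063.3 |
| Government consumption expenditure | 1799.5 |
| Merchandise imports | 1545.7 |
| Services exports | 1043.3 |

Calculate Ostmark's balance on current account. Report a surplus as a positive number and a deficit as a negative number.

126.8

Goods balance = 1589.5 - 1545.7 = 43.8
Services balance = 1043.3 - 1063.3 = -20.0
Trade balance (goods + services) = 43.8 + (-20.0) = 23.8
Net primary income = 336.2 - 237.2 = 99.0
Net secondary income = 4.0
Current account = 23.8 + 99.0 + 4.0 = 126.8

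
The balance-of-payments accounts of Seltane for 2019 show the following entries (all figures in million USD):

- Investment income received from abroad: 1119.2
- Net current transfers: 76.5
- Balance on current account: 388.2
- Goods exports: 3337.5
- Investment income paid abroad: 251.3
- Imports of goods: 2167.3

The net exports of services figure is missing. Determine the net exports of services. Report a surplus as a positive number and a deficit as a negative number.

Current account = goods balance + services balance + net primary income + net secondary income
Sum of the known components = 2114.6
Net exports of services = CA - (known components) = 388.2 - 2114.6 = -1726.4

-1726.4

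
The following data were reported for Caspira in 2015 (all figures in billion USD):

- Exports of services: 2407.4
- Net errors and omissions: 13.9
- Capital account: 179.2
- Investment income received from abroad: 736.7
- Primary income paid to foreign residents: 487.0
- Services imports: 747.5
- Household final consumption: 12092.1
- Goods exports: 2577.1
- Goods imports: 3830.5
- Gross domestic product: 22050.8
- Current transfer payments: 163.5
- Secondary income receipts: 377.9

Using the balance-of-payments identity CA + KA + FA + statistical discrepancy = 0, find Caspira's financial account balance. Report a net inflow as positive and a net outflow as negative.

Goods balance = 2577.1 - 3830.5 = -1253.4
Services balance = 2407.4 - 747.5 = 1659.9
Trade balance (goods + services) = -1253.4 + 1659.9 = 406.5
Net primary income = 736.7 - 487.0 = 249.7
Net secondary income = 377.9 - 163.5 = 214.4
Current account = 406.5 + 249.7 + 214.4 = 870.6
Financial account = -(870.6 + 179.2 + 13.9) = -1063.7

-1063.7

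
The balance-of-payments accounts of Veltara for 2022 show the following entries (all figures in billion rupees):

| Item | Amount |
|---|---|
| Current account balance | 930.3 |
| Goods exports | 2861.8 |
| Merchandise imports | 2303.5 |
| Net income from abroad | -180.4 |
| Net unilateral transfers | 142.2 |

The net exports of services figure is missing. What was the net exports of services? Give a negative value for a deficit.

Current account = goods balance + services balance + net primary income + net secondary income
Sum of the known components = 520.1
Net exports of services = CA - (known components) = 930.3 - 520.1 = 410.2

410.2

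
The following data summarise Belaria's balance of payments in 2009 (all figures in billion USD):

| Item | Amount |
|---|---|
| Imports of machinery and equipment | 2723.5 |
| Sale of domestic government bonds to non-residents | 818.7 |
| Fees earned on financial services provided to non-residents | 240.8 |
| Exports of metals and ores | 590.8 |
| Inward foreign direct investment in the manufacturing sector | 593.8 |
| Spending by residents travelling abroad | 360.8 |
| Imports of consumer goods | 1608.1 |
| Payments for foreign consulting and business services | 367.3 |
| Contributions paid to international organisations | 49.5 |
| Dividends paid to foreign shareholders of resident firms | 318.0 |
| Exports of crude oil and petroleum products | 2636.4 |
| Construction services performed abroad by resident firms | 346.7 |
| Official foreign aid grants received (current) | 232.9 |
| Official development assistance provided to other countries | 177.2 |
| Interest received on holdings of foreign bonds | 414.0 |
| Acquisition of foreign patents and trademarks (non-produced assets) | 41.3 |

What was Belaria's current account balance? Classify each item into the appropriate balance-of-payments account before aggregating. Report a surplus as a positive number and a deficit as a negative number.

Goods: 2636.4 - 2723.5 + 590.8 - 1608.1 = -1104.4
Services: -367.3 + 346.7 - 360.8 + 240.8 = -140.6
Primary income: -318.0 + 414.0 = 96.0
Secondary income: 232.9 - 177.2 - 49.5 = 6.2
Current account = (-1104.4) + (-140.6) + 96.0 + 6.2 = -1142.8
(Excluded from the current account — financial account: sale of domestic government bonds to non-residents 818.7, inward foreign direct investment in the manufacturing sector 593.8; capital account: acquisition of foreign patents and trademarks (non-produced assets) 41.3.)

-1142.8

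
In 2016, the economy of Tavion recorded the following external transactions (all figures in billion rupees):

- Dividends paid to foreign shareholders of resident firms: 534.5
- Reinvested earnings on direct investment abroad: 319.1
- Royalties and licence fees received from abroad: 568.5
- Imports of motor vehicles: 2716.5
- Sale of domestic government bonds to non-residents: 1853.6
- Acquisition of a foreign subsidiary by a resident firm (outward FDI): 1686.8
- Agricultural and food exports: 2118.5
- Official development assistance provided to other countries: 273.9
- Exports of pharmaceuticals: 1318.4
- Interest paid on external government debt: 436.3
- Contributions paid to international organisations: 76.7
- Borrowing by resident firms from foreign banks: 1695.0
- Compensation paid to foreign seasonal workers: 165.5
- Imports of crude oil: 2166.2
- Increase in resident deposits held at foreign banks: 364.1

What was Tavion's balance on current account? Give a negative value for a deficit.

-2045.1

Goods: -2716.5 + 1318.4 + 2118.5 - 2166.2 = -1445.8
Services: 568.5
Primary income: -436.3 + 319.1 - 165.5 - 534.5 = -817.2
Secondary income: -76.7 - 273.9 = -350.6
Current account = (-1445.8) + 568.5 + (-817.2) + (-350.6) = -2045.1
(Excluded from the current account — financial account: sale of domestic government bonds to non-residents 1853.6, acquisition of a foreign subsidiary by a resident firm (outward FDI) 1686.8, borrowing by resident firms from foreign banks 1695.0, increase in resident deposits held at foreign banks 364.1.)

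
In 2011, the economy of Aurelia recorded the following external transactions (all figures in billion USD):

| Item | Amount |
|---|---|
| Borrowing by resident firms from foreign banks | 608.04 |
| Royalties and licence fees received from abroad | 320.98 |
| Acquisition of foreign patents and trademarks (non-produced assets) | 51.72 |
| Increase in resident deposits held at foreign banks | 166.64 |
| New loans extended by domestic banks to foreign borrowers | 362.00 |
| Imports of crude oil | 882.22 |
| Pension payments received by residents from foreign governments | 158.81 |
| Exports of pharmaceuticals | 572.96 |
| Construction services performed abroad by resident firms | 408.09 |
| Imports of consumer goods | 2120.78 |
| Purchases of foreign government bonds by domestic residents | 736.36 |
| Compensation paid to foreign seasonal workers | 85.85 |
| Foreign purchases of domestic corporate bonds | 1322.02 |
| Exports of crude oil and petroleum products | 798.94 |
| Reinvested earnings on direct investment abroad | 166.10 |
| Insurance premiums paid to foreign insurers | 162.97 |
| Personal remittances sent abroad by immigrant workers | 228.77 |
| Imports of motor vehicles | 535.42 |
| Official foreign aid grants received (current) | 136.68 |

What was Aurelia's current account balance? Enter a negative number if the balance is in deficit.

Goods: -2120.78 + 572.96 - 882.22 + 798.94 - 535.42 = -2166.52
Services: -162.97 + 408.09 + 320.98 = 566.10
Primary income: -85.85 + 166.10 = 80.25
Secondary income: -228.77 + 136.68 + 158.81 = 66.72
Current account = (-2166.52) + 566.10 + 80.25 + 66.72 = -1453.45
(Excluded from the current account — financial account: borrowing by resident firms from foreign banks 608.04, increase in resident deposits held at foreign banks 166.64, new loans extended by domestic banks to foreign borrowers 362.00, purchases of foreign government bonds by domestic residents 736.36, foreign purchases of domestic corporate bonds 1322.02; capital account: acquisition of foreign patents and trademarks (non-produced assets) 51.72.)

-1453.45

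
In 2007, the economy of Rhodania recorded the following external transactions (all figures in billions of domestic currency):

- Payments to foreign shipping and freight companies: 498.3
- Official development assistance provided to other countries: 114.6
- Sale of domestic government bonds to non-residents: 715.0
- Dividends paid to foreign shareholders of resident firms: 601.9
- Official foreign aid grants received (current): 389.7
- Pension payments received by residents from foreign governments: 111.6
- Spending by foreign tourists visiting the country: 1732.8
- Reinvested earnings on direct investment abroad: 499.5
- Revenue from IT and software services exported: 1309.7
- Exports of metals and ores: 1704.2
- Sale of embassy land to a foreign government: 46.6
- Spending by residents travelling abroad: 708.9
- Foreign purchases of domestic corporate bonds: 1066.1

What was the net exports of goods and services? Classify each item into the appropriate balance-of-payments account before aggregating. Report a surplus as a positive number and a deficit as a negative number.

Goods: 1704.2
Services: 1732.8 - 708.9 - 498.3 + 1309.7 = 1835.3
Trade balance = 1704.2 + 1835.3 = 3539.5
(Excluded from the trade balance — secondary income: official development assistance provided to other countries 114.6, official foreign aid grants received (current) 389.7, pension payments received by residents from foreign governments 111.6; financial account: sale of domestic government bonds to non-residents 715.0, foreign purchases of domestic corporate bonds 1066.1; primary income: dividends paid to foreign shareholders of resident firms 601.9, reinvested earnings on direct investment abroad 499.5; capital account: sale of embassy land to a foreign government 46.6.)

3539.5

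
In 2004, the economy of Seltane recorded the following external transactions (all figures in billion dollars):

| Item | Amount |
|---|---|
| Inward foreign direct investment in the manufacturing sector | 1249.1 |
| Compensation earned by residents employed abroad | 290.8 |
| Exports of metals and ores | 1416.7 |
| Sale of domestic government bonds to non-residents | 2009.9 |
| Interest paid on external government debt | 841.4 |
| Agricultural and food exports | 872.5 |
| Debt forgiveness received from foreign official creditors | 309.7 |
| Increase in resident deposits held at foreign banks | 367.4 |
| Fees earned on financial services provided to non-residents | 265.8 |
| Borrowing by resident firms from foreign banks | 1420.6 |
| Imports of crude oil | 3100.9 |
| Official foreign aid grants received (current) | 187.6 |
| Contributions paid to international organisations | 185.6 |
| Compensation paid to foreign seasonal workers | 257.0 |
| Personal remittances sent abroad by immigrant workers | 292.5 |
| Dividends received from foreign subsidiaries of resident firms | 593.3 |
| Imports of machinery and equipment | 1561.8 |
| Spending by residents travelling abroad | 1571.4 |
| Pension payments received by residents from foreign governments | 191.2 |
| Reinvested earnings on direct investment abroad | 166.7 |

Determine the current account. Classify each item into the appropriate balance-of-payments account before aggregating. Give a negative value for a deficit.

-3826.0

Goods: -1561.8 + 1416.7 - 3100.9 + 872.5 = -2373.5
Services: -1571.4 + 265.8 = -1305.6
Primary income: 290.8 - 257.0 - 841.4 + 166.7 + 593.3 = -47.6
Secondary income: -185.6 - 292.5 + 187.6 + 191.2 = -99.3
Current account = (-2373.5) + (-1305.6) + (-47.6) + (-99.3) = -3826.0
(Excluded from the current account — financial account: inward foreign direct investment in the manufacturing sector 1249.1, sale of domestic government bonds to non-residents 2009.9, increase in resident deposits held at foreign banks 367.4, borrowing by resident firms from foreign banks 1420.6; capital account: debt forgiveness received from foreign official creditors 309.7.)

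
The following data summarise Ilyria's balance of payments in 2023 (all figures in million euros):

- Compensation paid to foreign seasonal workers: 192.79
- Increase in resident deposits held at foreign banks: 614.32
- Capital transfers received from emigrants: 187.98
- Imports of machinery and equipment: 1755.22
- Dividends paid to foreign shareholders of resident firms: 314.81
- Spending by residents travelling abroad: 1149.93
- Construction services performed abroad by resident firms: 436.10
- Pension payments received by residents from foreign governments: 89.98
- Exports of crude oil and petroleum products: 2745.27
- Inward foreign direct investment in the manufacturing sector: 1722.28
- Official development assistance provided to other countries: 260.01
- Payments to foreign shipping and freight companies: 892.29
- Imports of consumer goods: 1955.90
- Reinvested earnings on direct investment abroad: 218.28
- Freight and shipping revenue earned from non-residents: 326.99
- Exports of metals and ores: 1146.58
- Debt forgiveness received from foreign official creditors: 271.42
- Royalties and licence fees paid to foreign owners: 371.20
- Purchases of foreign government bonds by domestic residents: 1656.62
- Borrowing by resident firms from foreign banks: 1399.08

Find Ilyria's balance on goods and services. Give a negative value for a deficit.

Goods: 2745.27 - 1955.90 - 1755.22 + 1146.58 = 180.73
Services: 436.10 - 892.29 + 326.99 - 371.20 - 1149.93 = -1650.33
Trade balance = 180.73 + (-1650.33) = -1469.60
(Excluded from the trade balance — primary income: compensation paid to foreign seasonal workers 192.79, dividends paid to foreign shareholders of resident firms 314.81, reinvested earnings on direct investment abroad 218.28; financial account: increase in resident deposits held at foreign banks 614.32, inward foreign direct investment in the manufacturing sector 1722.28, purchases of foreign government bonds by domestic residents 1656.62, borrowing by resident firms from foreign banks 1399.08; capital account: capital transfers received from emigrants 187.98, debt forgiveness received from foreign official creditors 271.42; secondary income: pension payments received by residents from foreign governments 89.98, official development assistance provided to other countries 260.01.)

-1469.60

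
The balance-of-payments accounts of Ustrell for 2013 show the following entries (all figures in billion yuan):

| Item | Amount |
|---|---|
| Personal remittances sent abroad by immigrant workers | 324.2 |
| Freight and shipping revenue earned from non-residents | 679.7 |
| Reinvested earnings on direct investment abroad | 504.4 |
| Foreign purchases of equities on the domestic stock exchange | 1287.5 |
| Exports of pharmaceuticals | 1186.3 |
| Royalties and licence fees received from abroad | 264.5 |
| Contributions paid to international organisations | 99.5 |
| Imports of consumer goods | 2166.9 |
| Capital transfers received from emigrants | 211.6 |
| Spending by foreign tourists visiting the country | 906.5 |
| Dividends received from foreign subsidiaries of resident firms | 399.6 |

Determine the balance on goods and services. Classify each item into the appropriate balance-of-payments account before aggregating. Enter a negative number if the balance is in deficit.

870.1

Goods: 1186.3 - 2166.9 = -980.6
Services: 264.5 + 679.7 + 906.5 = 1850.7
Trade balance = -980.6 + 1850.7 = 870.1
(Excluded from the trade balance — secondary income: personal remittances sent abroad by immigrant workers 324.2, contributions paid to international organisations 99.5; primary income: reinvested earnings on direct investment abroad 504.4, dividends received from foreign subsidiaries of resident firms 399.6; financial account: foreign purchases of equities on the domestic stock exchange 1287.5; capital account: capital transfers received from emigrants 211.6.)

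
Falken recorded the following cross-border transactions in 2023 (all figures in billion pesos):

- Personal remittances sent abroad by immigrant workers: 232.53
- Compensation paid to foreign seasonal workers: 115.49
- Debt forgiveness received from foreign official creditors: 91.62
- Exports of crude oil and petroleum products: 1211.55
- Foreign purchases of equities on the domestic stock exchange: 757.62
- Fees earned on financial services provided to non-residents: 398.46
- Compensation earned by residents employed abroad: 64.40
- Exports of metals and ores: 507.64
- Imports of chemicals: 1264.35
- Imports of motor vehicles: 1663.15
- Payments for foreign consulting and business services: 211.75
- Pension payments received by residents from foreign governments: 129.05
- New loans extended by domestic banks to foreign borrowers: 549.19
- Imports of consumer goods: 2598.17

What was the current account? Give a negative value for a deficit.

Goods: -1264.35 - 1663.15 + 507.64 - 2598.17 + 1211.55 = -3806.48
Services: 398.46 - 211.75 = 186.71
Primary income: 64.40 - 115.49 = -51.09
Secondary income: -232.53 + 129.05 = -103.48
Current account = (-3806.48) + 186.71 + (-51.09) + (-103.48) = -3774.34
(Excluded from the current account — capital account: debt forgiveness received from foreign official creditors 91.62; financial account: foreign purchases of equities on the domestic stock exchange 757.62, new loans extended by domestic banks to foreign borrowers 549.19.)

-3774.34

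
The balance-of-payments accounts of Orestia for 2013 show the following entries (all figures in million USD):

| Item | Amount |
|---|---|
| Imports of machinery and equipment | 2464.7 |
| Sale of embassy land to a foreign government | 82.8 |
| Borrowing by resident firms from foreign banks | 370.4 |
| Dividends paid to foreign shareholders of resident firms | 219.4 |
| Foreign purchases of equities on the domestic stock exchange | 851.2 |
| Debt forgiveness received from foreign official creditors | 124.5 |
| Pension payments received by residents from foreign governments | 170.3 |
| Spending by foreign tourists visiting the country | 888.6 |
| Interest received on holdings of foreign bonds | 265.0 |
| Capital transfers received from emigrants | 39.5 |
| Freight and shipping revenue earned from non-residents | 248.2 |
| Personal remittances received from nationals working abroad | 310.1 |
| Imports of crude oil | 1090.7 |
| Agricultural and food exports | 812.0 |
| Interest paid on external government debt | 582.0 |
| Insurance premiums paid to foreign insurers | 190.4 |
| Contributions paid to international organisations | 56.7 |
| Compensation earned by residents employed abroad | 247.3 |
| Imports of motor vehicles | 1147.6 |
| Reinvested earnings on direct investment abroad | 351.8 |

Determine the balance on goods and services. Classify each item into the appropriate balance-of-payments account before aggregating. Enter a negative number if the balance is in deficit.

-2944.6

Goods: -1090.7 - 2464.7 - 1147.6 + 812.0 = -3891.0
Services: 888.6 + 248.2 - 190.4 = 946.4
Trade balance = -3891.0 + 946.4 = -2944.6
(Excluded from the trade balance — capital account: sale of embassy land to a foreign government 82.8, debt forgiveness received from foreign official creditors 124.5, capital transfers received from emigrants 39.5; financial account: borrowing by resident firms from foreign banks 370.4, foreign purchases of equities on the domestic stock exchange 851.2; primary income: dividends paid to foreign shareholders of resident firms 219.4, interest received on holdings of foreign bonds 265.0, interest paid on external government debt 582.0, compensation earned by residents employed abroad 247.3, reinvested earnings on direct investment abroad 351.8; secondary income: pension payments received by residents from foreign governments 170.3, personal remittances received from nationals working abroad 310.1, contributions paid to international organisations 56.7.)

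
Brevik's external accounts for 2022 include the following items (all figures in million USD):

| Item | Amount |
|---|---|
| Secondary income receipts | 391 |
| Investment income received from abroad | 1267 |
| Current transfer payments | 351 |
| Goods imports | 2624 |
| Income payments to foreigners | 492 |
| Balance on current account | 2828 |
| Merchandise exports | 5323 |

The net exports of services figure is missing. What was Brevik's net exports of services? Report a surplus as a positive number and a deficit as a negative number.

-686

Current account = goods balance + services balance + net primary income + net secondary income
Sum of the known components = 3514
Net exports of services = CA - (known components) = 2828 - 3514 = -686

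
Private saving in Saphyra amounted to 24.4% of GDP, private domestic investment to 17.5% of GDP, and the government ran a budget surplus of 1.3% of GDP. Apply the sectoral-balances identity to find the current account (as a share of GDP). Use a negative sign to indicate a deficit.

By the sectoral-balances identity, CA = (S_private - I) + (T - G).
Private balance = 24.4 - 17.5 = 6.9
Government balance (T - G) = 1.3
CA = 6.9 + 1.3 = 8.2

8.2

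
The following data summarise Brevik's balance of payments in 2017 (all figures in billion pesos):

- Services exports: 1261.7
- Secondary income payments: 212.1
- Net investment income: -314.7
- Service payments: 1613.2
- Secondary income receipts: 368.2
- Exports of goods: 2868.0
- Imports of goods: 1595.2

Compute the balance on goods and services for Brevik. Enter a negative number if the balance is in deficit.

921.3

Goods balance = 2868.0 - 1595.2 = 1272.8
Services balance = 1261.7 - 1613.2 = -351.5
Trade balance (goods + services) = 1272.8 + (-351.5) = 921.3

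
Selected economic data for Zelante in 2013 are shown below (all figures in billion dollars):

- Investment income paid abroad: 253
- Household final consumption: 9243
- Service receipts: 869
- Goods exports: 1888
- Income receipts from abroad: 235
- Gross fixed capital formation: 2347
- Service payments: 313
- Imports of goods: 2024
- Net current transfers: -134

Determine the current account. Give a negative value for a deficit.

Goods balance = 1888 - 2024 = -136
Services balance = 869 - 313 = 556
Trade balance (goods + services) = -136 + 556 = 420
Net primary income = 235 - 253 = -18
Net secondary income = -134
Current account = 420 + (-18) + (-134) = 268

268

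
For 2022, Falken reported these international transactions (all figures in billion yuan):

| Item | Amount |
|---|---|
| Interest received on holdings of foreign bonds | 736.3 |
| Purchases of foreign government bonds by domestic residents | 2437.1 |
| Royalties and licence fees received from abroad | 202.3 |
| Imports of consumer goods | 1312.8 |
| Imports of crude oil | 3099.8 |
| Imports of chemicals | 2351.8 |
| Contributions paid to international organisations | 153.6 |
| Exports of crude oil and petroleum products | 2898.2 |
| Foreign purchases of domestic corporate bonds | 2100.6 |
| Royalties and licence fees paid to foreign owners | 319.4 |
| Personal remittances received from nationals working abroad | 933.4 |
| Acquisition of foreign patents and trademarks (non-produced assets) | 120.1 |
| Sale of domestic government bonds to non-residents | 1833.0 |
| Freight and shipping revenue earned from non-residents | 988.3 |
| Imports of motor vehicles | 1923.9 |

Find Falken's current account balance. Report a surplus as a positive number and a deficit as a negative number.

Goods: 2898.2 - 2351.8 - 1312.8 - 3099.8 - 1923.9 = -5790.1
Services: 202.3 - 319.4 + 988.3 = 871.2
Primary income: 736.3
Secondary income: 933.4 - 153.6 = 779.8
Current account = (-5790.1) + 871.2 + 736.3 + 779.8 = -3402.8
(Excluded from the current account — financial account: purchases of foreign government bonds by domestic residents 2437.1, foreign purchases of domestic corporate bonds 2100.6, sale of domestic government bonds to non-residents 1833.0; capital account: acquisition of foreign patents and trademarks (non-produced assets) 120.1.)

-3402.8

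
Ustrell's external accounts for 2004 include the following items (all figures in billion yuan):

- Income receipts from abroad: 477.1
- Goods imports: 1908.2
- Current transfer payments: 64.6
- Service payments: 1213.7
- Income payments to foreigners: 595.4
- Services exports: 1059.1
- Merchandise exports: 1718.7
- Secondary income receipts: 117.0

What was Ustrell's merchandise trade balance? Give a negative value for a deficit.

-189.5

Goods balance = 1718.7 - 1908.2 = -189.5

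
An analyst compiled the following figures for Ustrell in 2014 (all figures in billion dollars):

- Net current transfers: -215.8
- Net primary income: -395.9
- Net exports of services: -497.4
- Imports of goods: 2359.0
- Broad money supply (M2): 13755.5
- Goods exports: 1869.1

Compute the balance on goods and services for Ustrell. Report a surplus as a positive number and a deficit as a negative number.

Goods balance = 1869.1 - 2359.0 = -489.9
Services balance = -497.4
Trade balance (goods + services) = -489.9 + (-497.4) = -987.3

-987.3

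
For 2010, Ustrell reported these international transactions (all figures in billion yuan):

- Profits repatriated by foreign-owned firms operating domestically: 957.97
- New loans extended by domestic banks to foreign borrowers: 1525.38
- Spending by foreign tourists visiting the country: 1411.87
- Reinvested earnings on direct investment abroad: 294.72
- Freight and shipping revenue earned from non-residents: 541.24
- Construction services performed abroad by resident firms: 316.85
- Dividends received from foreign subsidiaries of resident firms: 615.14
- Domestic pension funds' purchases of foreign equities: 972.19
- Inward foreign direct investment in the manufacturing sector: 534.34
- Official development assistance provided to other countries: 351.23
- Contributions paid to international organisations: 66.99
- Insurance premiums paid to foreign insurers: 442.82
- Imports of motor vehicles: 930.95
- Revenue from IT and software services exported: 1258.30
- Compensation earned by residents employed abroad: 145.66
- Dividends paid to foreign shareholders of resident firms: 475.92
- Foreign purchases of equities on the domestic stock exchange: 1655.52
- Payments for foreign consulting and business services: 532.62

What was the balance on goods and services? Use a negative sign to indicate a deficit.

Goods: -930.95
Services: 1258.30 + 316.85 + 541.24 + 1411.87 - 532.62 - 442.82 = 2552.82
Trade balance = -930.95 + 2552.82 = 1621.87
(Excluded from the trade balance — primary income: profits repatriated by foreign-owned firms operating domestically 957.97, reinvested earnings on direct investment abroad 294.72, dividends received from foreign subsidiaries of resident firms 615.14, compensation earned by residents employed abroad 145.66, dividends paid to foreign shareholders of resident firms 475.92; financial account: new loans extended by domestic banks to foreign borrowers 1525.38, domestic pension funds' purchases of foreign equities 972.19, inward foreign direct investment in the manufacturing sector 534.34, foreign purchases of equities on the domestic stock exchange 1655.52; secondary income: official development assistance provided to other countries 351.23, contributions paid to international organisations 66.99.)

1621.87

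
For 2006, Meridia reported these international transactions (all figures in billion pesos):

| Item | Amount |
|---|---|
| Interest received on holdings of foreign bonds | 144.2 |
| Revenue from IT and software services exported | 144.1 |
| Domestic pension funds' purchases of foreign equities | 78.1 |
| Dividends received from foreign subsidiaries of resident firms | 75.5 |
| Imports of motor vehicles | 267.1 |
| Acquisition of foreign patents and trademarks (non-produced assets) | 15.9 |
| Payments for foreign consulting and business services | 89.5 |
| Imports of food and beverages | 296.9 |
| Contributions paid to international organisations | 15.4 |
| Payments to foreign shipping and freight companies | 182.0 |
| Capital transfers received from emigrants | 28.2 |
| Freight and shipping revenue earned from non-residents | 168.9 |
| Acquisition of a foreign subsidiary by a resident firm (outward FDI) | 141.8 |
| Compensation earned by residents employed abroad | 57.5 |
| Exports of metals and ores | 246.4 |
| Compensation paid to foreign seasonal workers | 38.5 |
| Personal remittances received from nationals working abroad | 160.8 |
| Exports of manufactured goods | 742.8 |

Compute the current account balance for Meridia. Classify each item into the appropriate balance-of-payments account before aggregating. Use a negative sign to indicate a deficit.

Goods: -267.1 + 246.4 + 742.8 - 296.9 = 425.2
Services: 168.9 + 144.1 - 182.0 - 89.5 = 41.5
Primary income: -38.5 + 75.5 + 57.5 + 144.2 = 238.7
Secondary income: 160.8 - 15.4 = 145.4
Current account = 425.2 + 41.5 + 238.7 + 145.4 = 850.8
(Excluded from the current account — financial account: domestic pension funds' purchases of foreign equities 78.1, acquisition of a foreign subsidiary by a resident firm (outward FDI) 141.8; capital account: acquisition of foreign patents and trademarks (non-produced assets) 15.9, capital transfers received from emigrants 28.2.)

850.8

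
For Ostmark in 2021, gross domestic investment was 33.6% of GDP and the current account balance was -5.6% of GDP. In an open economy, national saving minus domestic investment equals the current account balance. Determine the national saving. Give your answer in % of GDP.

S = I + CA = 33.6 + (-5.6) = 28.0

28.0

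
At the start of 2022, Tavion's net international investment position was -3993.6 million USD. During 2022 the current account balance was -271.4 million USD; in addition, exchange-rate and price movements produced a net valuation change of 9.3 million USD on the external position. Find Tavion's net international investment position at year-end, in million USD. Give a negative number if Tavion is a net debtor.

Change in NIIP = current account + net valuation change = -271.4 + 9.3 = -262.1
End-of-year NIIP = -3993.6 + (-262.1) = -4255.7

-4255.7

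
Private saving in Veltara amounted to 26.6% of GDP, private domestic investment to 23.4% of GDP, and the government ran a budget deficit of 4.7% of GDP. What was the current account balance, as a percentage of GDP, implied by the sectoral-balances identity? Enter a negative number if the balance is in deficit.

By the sectoral-balances identity, CA = (S_private - I) + (T - G).
Private balance = 26.6 - 23.4 = 3.2
Government balance (T - G) = -4.7
CA = 3.2 + (-4.7) = -1.5

-1.5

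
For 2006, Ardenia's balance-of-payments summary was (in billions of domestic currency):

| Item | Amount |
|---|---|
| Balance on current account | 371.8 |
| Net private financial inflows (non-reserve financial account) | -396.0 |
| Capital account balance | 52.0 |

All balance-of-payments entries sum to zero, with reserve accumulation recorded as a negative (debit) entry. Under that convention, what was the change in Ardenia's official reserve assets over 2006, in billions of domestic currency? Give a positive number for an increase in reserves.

27.8

Official reserve transactions balance = -(371.8 + 52.0 + (-396.0)) = -27.8
An accumulation of reserves is recorded as a debit (negative entry), so the change in the stock of reserves is the negative of that balance.
Change in official reserves = -(-27.8) = 27.8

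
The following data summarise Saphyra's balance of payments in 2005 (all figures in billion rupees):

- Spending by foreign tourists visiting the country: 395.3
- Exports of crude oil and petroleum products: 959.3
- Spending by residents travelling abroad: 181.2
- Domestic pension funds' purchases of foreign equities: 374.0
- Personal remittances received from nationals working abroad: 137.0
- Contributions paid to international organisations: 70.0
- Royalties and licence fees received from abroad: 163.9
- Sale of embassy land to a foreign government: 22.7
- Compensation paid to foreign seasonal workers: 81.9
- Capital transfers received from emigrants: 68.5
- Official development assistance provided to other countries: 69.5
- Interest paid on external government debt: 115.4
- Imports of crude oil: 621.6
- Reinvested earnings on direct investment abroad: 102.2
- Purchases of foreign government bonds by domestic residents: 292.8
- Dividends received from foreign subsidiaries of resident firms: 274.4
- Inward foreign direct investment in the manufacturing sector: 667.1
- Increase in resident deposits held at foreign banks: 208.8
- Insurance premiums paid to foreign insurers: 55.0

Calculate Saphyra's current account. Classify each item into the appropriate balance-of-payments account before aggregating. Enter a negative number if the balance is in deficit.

837.5

Goods: -621.6 + 959.3 = 337.7
Services: 163.9 - 55.0 + 395.3 - 181.2 = 323.0
Primary income: 274.4 + 102.2 - 81.9 - 115.4 = 179.3
Secondary income: 137.0 - 69.5 - 70.0 = -2.5
Current account = 337.7 + 323.0 + 179.3 + (-2.5) = 837.5
(Excluded from the current account — financial account: domestic pension funds' purchases of foreign equities 374.0, purchases of foreign government bonds by domestic residents 292.8, inward foreign direct investment in the manufacturing sector 667.1, increase in resident deposits held at foreign banks 208.8; capital account: sale of embassy land to a foreign government 22.7, capital transfers received from emigrants 68.5.)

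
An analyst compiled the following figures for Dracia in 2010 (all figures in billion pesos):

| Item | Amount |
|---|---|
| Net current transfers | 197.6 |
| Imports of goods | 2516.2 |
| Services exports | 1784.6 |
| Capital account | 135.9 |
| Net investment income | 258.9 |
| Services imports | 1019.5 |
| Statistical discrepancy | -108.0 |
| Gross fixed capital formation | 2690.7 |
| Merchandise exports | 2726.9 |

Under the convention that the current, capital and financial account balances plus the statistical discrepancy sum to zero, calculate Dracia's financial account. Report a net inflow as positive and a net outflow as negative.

Goods balance = 2726.9 - 2516.2 = 210.7
Services balance = 1784.6 - 1019.5 = 765.1
Trade balance (goods + services) = 210.7 + 765.1 = 975.8
Net primary income = 258.9
Net secondary income = 197.6
Current account = 975.8 + 258.9 + 197.6 = 1432.3
Financial account = -(1432.3 + 135.9 + (-108.0)) = -1460.2

-1460.2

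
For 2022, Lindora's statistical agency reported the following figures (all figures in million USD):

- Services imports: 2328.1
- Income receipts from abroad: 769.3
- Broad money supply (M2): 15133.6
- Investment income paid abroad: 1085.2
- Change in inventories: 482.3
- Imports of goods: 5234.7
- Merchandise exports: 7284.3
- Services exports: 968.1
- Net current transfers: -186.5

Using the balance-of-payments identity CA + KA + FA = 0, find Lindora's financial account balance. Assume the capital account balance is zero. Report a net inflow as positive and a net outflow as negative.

Goods balance = 7284.3 - 5234.7 = 2049.6
Services balance = 968.1 - 2328.1 = -1360.0
Trade balance (goods + services) = 2049.6 + (-1360.0) = 689.6
Net primary income = 769.3 - 1085.2 = -315.9
Net secondary income = -186.5
Current account = 689.6 + (-315.9) + (-186.5) = 187.2
Financial account = -(187.2) = -187.2

-187.2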